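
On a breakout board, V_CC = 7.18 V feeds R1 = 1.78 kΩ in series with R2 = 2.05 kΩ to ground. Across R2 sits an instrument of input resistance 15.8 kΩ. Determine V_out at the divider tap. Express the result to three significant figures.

V_out ≈ 3.62 V

R2 ‖ R_L = (2.05 × 15.8)/(2.05 + 15.8) = 1.815 kΩ.
Now apply the divider: V_out = 7.18 × 0.5048 = 3.625 V.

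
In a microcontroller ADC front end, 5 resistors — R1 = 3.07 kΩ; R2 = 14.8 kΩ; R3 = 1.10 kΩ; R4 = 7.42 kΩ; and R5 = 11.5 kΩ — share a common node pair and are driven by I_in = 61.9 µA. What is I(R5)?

ΣG = 1/3.07 + 1/14.8 + 1/1.10 + 1/7.42 + 1/11.5 = 1.524.
R5 takes the fraction G_k/ΣG = 0.08696/1.524 = 0.05705, so I = 61.9 × 0.05705 = 3.532 µA.

I ≈ 3.53 µA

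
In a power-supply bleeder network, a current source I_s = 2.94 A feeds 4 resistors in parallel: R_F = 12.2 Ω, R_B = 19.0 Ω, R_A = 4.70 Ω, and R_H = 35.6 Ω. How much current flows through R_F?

ΣG = 1/12.2 + 1/19.0 + 1/4.70 + 1/35.6 = 0.3755.
By the current-divider rule, I = I_s · G_k/ΣG = 2.94 × 0.2183 = 0.6418 A.

I ≈ 0.642 A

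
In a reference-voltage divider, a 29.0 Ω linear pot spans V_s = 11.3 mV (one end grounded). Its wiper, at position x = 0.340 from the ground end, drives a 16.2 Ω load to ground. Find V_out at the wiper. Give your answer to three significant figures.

Lower segment x·R_p = 9.860 Ω; upper segment (1−x)·R_p = 19.14 Ω.
(x·R_p) ‖ R_L = 6.129 Ω.
Loaded-divider output: V_out = 11.3 × 0.2426 = 2.741 mV.
(Unloaded: V_out = x·V_s = 3.84 mV.)

V_out ≈ 2.74 mV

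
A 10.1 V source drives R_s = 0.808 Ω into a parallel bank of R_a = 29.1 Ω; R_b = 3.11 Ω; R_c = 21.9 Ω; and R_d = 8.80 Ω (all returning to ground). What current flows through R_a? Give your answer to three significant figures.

I ≈ 0.245 A

Equivalent of the parallel group: R_p = 1.941 Ω.
V_A = 10.1 × 1.941/2.749 = 7.131 V.
Branch current I = V_A/R_a = 7.131/29.1 = 0.2451 A.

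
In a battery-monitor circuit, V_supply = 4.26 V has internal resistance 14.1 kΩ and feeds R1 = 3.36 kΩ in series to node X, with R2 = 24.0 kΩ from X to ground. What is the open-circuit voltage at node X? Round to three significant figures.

V_th ≈ 2.47 V

R1' = 14.1 + 3.36 = 17.46 kΩ (source resistance + R1).
V_th is the unloaded tap voltage: V_supply · R2/(R1'+R2) = 4.26 × 0.5789 = 2.466 V.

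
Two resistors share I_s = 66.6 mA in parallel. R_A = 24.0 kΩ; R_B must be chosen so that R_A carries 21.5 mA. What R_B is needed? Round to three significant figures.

R_B ≈ 11.4 kΩ

In a two-way split, I_A/I_s = R_B/(R_A + R_B).
With f = 0.3228, R_B = R_A · f/(1−f) = 24.0 × 0.4767 = 11.44 kΩ.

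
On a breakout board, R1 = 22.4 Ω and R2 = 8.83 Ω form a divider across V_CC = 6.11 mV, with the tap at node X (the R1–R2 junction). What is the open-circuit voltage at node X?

With X open, the divider is unloaded: V_th = 6.11 × 8.83/31.23 = 1.728 mV.

V_th ≈ 1.73 mV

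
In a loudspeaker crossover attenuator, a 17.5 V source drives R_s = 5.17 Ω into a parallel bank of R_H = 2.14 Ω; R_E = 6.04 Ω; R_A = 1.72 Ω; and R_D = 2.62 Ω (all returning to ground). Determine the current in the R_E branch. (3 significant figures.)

I ≈ 0.313 A

Equivalent of the parallel group: R_p = 0.6266 Ω.
Node voltage V_A = V_in · R_p/(R_s + R_p) = 17.5 × 0.1081 = 1.892 V.
I(R_E) = V_A / R_E = 1.892/6.04 = 0.3132 A.
(Check via current divider: I_total = 3.019 A; share G_k/ΣG = 0.1037 → same result.)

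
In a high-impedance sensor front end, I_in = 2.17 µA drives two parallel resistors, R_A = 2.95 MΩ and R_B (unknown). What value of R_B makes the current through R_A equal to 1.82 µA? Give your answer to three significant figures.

The fraction through R_A equals R_B/(R_A+R_B).
1.82/2.17 = R_B/(R_A + R_B) → R_B = R_A · (0.8387)/(1 − 0.8387) = 2.95 × 5.200 = 15.34 MΩ.

R_B ≈ 15.3 MΩ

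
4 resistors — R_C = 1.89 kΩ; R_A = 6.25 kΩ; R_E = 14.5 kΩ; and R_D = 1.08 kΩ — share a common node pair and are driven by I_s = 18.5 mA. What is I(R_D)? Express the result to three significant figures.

I ≈ 10.2 mA

Total conductance ΣG = 1/1.89 + 1/6.25 + 1/14.5 + 1/1.08 = 1.684 (units of 1/kΩ).
R_D takes the fraction G_k/ΣG = 0.9259/1.684 = 0.5498, so I = 18.5 × 0.5498 = 10.17 mA.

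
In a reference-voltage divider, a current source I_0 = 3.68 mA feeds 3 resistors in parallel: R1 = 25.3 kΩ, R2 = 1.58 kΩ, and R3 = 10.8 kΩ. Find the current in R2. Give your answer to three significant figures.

Conductances: ΣG = 1/25.3 + 1/1.58 + 1/10.8 = 0.7650 (1/kΩ).
By the current-divider rule, I = I_0 · G_k/ΣG = 3.68 × 0.8273 = 3.044 mA.

I ≈ 3.04 mA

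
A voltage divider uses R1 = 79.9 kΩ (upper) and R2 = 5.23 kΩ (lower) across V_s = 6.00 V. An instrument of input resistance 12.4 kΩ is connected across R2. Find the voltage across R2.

R2 ‖ R_L = (5.23 × 12.4)/(5.23 + 12.4) = 3.679 kΩ.
Then V_out = V_s · R2'/(R1 + R2') = 6.00 × 3.679/83.58 = 0.2641 V.
(Unloaded it would be 0.369 V; the load pulls it down.)

V_out ≈ 0.264 V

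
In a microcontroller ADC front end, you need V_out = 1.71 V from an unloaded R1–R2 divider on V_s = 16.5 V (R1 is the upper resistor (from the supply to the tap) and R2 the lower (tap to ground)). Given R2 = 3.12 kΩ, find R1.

V_out/V_s = R2/(R1+R2) = 0.1036.
R1 = R2·(1/k − 1) = 3.12 × 8.649 = 26.99 kΩ.

R1 ≈ 27.0 kΩ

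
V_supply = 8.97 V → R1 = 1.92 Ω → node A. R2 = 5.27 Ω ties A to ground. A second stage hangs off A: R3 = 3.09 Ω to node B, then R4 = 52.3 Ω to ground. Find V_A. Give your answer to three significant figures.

Node A sees R2 in parallel with the series input of stage 2, R3 + R4 = 55.39 Ω.
Effective lower resistance at A: R2 ‖ 55.39 = 4.812 Ω.
V_A = 8.97 × 4.812/(1.92 + 4.812) = 6.412 V.

V_A ≈ 6.41 V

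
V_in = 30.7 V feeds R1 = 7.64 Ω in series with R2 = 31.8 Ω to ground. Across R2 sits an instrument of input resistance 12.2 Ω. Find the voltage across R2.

R2 ‖ R_L = (31.8 × 12.2)/(31.8 + 12.2) = 8.817 Ω.
Now apply the divider: V_out = 30.7 × 0.5358 = 16.45 V.

V_out ≈ 16.4 V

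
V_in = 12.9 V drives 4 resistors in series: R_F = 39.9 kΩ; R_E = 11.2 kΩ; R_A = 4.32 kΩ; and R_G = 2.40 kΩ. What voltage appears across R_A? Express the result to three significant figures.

ΣR = 39.9 + 11.2 + 4.32 + 2.40 = 57.82 kΩ.
V = V_in · R/ΣR = 12.9 × 0.07471 = 0.9638 V.

V ≈ 0.964 V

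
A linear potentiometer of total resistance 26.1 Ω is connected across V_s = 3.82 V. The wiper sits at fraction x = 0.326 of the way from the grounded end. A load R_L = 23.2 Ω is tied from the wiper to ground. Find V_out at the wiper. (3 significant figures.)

V_out ≈ 0.999 V

Split the track: R_lower = x·R_p = 8.509 Ω, R_upper = (1−x)·R_p = 17.59 Ω.
Lower segment in parallel with the load: 8.509 ‖ 23.2 = 6.225 Ω.
Loaded-divider output: V_out = 3.82 × 0.2614 = 0.9985 V.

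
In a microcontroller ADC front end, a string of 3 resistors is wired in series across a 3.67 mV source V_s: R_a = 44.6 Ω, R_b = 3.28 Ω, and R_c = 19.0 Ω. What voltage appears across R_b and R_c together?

V ≈ 1.22 mV

Total series resistance ΣR = 44.6 + 3.28 + 19.0 = 66.88 Ω.
R_{R_b..R_c} = 3.28 + 19.0 = 22.28 Ω.
By the voltage-divider rule, V = 3.67 × 22.28/66.88 = 1.223 mV.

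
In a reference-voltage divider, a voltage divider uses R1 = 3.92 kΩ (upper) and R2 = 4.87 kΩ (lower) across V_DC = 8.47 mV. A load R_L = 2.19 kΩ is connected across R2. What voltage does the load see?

First combine the lower leg with the load: R2 ‖ R_L = 1.511 kΩ.
Then V_out = V_DC · R2'/(R1 + R2') = 8.47 × 1.511/5.431 = 2.356 mV.

V_out ≈ 2.36 mV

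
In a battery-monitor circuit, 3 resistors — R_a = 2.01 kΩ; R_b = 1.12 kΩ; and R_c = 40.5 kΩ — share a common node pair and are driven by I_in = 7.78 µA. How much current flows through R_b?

I ≈ 4.91 µA

Conductances: ΣG = 1/2.01 + 1/1.12 + 1/40.5 = 1.415 (1/kΩ).
Current divider: I(R_b) = I_in · G_k/ΣG = 7.78 × (0.8929/1.415) = 7.78 × 0.6310 = 4.909 µA.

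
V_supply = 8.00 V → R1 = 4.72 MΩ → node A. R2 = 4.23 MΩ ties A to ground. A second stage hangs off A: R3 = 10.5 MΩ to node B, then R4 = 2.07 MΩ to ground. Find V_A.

Node A sees R2 in parallel with the series input of stage 2, R3 + R4 = 12.57 MΩ.
R2 ‖ (R3+R4) = 3.165 MΩ.
So V_A = 8.00 × 0.4014 = 3.211 V.

V_A ≈ 3.21 V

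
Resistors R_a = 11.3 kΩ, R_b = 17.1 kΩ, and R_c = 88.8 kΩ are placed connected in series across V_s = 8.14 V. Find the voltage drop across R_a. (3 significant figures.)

Series total: ΣR = 11.3 + 17.1 + 88.8 = 117.2 kΩ.
V = V_s · R/ΣR = 8.14 × 0.09642 = 0.7848 V.

V ≈ 0.785 V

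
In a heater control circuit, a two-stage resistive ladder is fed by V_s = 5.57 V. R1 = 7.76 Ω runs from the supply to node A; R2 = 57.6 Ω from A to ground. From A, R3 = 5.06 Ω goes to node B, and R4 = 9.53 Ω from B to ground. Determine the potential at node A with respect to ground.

The second stage (R3 + R4 = 14.59 Ω) loads node A in parallel with R2.
R2 ‖ (R3+R4) = 11.64 Ω.
V_A = 5.57 × 11.64/(7.76 + 11.64) = 3.342 V.

V_A ≈ 3.34 V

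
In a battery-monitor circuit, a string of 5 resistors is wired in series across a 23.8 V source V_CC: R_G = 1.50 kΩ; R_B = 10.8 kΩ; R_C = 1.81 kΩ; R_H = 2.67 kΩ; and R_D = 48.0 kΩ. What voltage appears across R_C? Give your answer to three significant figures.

V ≈ 0.665 V

Series total: ΣR = 1.50 + 10.8 + 1.81 + 2.67 + 48.0 = 64.78 kΩ.
Voltage divider: V = V_CC · (1.810 / 64.78) = 23.8 × 0.02794 = 0.6650 V.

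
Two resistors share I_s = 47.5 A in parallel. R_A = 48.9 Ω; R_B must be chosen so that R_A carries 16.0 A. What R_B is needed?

The fraction through R_A equals R_B/(R_A+R_B).
16.0/47.5 = R_B/(R_A + R_B) → R_B = R_A · (0.3368)/(1 − 0.3368) = 48.9 × 0.5079 = 24.84 Ω.

R_B ≈ 24.8 Ω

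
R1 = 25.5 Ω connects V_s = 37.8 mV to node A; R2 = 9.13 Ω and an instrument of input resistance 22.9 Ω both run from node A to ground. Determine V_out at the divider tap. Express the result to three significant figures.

R2 ‖ R_L = (9.13 × 22.9)/(9.13 + 22.9) = 6.528 Ω.
Voltage divider with the loaded lower leg: V_out = 37.8 × 6.528/(25.5 + 6.528) = 37.8 × 0.2038 = 7.704 mV.

V_out ≈ 7.70 mV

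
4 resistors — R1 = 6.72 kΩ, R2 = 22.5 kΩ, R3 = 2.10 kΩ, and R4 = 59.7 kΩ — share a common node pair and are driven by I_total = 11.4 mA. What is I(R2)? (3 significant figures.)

I ≈ 0.738 mA

Conductances: ΣG = 1/6.72 + 1/22.5 + 1/2.10 + 1/59.7 = 0.6862 (1/kΩ).
By the current-divider rule, I = I_total · G_k/ΣG = 11.4 × 0.06477 = 0.7384 mA.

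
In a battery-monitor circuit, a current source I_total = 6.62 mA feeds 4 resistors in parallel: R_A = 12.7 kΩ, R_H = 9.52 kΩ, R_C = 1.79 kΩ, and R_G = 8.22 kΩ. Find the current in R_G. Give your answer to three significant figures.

I ≈ 0.932 mA

Total conductance ΣG = 1/12.7 + 1/9.52 + 1/1.79 + 1/8.22 = 0.8641 (units of 1/kΩ).
R_G takes the fraction G_k/ΣG = 0.1217/0.8641 = 0.1408, so I = 6.62 × 0.1408 = 0.9320 mA.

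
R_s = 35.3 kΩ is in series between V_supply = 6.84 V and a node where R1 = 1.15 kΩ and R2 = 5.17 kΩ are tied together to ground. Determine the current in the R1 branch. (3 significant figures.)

I ≈ 0.154 mA

Combine the parallel branches: R_p = (1/1.15 + 1/5.17)⁻¹ = 0.9407 kΩ.
Node voltage V_A = V_supply · R_p/(R_s + R_p) = 6.84 × 0.02596 = 0.1776 V.
Branch current I = V_A/R1 = 0.1776/1.15 = 0.1544 mA.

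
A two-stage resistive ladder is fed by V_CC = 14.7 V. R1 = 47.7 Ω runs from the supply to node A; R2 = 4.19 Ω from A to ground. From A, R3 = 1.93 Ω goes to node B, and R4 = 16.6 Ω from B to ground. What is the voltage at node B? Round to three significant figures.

V_B ≈ 0.880 V

Node A sees R2 in parallel with the series input of stage 2, R3 + R4 = 18.53 Ω.
R2 ‖ (R3+R4) = 3.417 Ω.
First divider: V_A = V_CC · 3.417/(47.7 + 3.417) = 0.9827 V.
Then the unloaded second divider: V_B = V_A × R4/(R3+R4) = 0.9827 × 0.8958 = 0.8804 V.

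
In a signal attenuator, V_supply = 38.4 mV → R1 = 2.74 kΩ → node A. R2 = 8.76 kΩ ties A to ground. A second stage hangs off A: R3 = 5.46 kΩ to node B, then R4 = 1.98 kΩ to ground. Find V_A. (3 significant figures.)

Node A sees R2 in parallel with the series input of stage 2, R3 + R4 = 7.440 kΩ.
R2 ‖ (R3+R4) = 4.023 kΩ.
First divider: V_A = V_supply · 4.023/(2.74 + 4.023) = 22.84 mV.

V_A ≈ 22.8 mV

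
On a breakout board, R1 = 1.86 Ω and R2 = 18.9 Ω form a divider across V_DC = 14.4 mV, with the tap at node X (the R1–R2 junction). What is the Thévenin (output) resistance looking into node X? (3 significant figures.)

R_th ≈ 1.69 Ω

With V_DC suppressed (replaced by a short), R_th = R1 ‖ R2 = (1.860 × 18.9)/(1.860 + 18.9) = 1.693 Ω.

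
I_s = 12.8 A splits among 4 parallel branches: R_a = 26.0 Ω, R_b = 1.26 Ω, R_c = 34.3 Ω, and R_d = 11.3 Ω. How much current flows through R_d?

ΣG = 1/26.0 + 1/1.26 + 1/34.3 + 1/11.3 = 0.9498.
By the current-divider rule, I = I_s · G_k/ΣG = 12.8 × 0.09318 = 1.193 A.

I ≈ 1.19 A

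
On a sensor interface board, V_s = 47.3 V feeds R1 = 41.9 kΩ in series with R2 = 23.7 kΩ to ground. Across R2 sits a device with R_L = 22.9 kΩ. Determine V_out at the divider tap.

The load sits in parallel with R2, giving an effective lower resistance R2' = R2·R_L/(R2+R_L) = 11.65 kΩ.
Voltage divider with the loaded lower leg: V_out = 47.3 × 11.65/(41.9 + 11.65) = 47.3 × 0.2175 = 10.29 V.

V_out ≈ 10.3 V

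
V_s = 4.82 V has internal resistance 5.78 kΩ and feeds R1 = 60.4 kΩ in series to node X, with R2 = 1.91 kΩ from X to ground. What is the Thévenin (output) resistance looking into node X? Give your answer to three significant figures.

R_th ≈ 1.86 kΩ

R1' = 5.78 + 60.4 = 66.18 kΩ (source resistance + R1).
With V_s suppressed (replaced by a short), R_th = R1' ‖ R2 = (66.18 × 1.91)/(66.18 + 1.91) = 1.856 kΩ.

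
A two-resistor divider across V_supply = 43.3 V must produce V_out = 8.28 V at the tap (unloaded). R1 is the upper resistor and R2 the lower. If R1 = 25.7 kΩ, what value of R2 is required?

R2 ≈ 6.08 kΩ

Required fraction k = V_out/V_supply = 0.1912.
Rearranging, R2 = R1·k/(1−k) = 25.7 × 0.2364 = 6.076 kΩ.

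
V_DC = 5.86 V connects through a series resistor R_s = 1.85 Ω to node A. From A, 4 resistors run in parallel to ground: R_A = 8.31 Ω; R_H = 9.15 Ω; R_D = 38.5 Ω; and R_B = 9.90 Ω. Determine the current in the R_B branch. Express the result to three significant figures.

Equivalent of the parallel group: R_p = 2.804 Ω.
Node voltage V_A = V_DC · R_p/(R_s + R_p) = 5.86 × 0.6025 = 3.531 V.
Branch current I = V_A/R_B = 3.531/9.90 = 0.3566 A.

I ≈ 0.357 A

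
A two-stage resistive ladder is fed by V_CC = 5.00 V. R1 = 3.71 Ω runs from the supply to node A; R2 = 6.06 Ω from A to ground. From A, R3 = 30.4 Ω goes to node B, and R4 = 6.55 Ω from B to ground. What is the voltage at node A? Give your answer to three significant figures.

V_A ≈ 2.92 V

The second stage (R3 + R4 = 36.95 Ω) loads node A in parallel with R2.
R2 ‖ (R3+R4) = 5.206 Ω.
First divider: V_A = V_CC · 5.206/(3.71 + 5.206) = 2.920 V.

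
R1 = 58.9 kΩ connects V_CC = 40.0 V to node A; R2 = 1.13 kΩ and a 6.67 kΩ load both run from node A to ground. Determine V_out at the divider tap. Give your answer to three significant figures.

V_out ≈ 0.646 V

R2 ‖ R_L = (1.13 × 6.67)/(1.13 + 6.67) = 0.9663 kΩ.
Now apply the divider: V_out = 40.0 × 0.01614 = 0.6456 V.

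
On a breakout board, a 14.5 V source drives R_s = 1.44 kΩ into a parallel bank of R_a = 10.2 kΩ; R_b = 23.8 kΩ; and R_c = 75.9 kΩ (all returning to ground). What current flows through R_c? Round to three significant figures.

Parallel bank: R_p = 1/(1/10.2 + 1/23.8 + 1/75.9) = 6.526 kΩ.
V_A = 14.5 × 6.526/7.966 = 11.88 V.
Branch current I = V_A/R_c = 11.88/75.9 = 0.1565 mA.
(Equivalently: I_total = 1.820 mA, then current-divider fraction G_k/ΣG = 0.08598.)

I ≈ 0.157 mA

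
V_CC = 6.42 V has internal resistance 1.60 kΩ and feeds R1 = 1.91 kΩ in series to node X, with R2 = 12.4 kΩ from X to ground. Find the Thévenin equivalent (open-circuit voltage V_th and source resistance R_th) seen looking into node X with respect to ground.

V_th ≈ 5.00 V, R_th ≈ 2.74 kΩ

R1' = 1.60 + 1.91 = 3.510 kΩ (source resistance + R1).
V_th is the unloaded tap voltage: V_CC · R2/(R1'+R2) = 6.42 × 0.7794 = 5.004 V.
Zeroing V_CC shorts the top of R1' to ground, so R_th = R1' ‖ R2 = 2.736 kΩ.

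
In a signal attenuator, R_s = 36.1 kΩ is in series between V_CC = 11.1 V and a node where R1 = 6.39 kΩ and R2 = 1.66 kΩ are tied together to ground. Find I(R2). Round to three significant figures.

I ≈ 0.235 mA

Equivalent of the parallel group: R_p = 1.318 kΩ.
V_A by voltage divider: V_A = 11.1 × 1.318/(36.1 + 1.318) = 0.3909 V.
I(R2) = V_A / R2 = 0.3909/1.66 = 0.2355 mA.
(Equivalently: I_total = 0.2967 mA, then current-divider fraction G_k/ΣG = 0.7938.)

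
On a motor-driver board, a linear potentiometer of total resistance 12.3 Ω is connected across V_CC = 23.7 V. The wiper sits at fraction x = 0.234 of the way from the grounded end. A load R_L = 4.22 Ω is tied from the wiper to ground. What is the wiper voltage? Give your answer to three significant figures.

V_out ≈ 3.64 V

The pot divides into 9.422 Ω above the wiper and 2.878 Ω below.
Lower segment in parallel with the load: 2.878 ‖ 4.22 = 1.711 Ω.
Loaded-divider output: V_out = 23.7 × 0.1537 = 3.643 V.
(Unloaded: V_out = x·V_CC = 5.55 V.)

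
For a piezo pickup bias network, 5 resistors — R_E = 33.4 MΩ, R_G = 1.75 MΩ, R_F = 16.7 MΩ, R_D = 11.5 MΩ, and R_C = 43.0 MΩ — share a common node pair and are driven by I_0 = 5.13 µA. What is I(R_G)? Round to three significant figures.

I ≈ 3.80 µA

ΣG = 1/33.4 + 1/1.75 + 1/16.7 + 1/11.5 + 1/43.0 = 0.7715.
Current divider: I(R_G) = I_0 · G_k/ΣG = 5.13 × (0.5714/0.7715) = 5.13 × 0.7407 = 3.800 µA.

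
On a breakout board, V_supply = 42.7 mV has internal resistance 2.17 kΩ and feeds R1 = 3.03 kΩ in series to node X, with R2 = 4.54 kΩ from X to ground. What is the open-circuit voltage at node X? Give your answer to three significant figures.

V_th ≈ 19.9 mV

R1' = 2.17 + 3.03 = 5.200 kΩ (source resistance + R1).
V_th is the unloaded tap voltage: V_supply · R2/(R1'+R2) = 42.7 × 0.4661 = 19.90 mV.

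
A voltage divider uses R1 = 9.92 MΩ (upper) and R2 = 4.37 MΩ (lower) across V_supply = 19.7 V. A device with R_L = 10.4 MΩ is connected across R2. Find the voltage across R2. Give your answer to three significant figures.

V_out ≈ 4.66 V

The load sits in parallel with R2, giving an effective lower resistance R2' = R2·R_L/(R2+R_L) = 3.077 MΩ.
Then V_out = V_supply · R2'/(R1 + R2') = 19.7 × 3.077/13.00 = 4.664 V.
(Unloaded it would be 6.02 V; the load pulls it down.)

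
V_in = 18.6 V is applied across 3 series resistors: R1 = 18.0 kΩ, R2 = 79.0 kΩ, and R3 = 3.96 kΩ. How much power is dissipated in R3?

P ≈ 0.134 mW

The common current is I = 18.6/101.0 = 0.1842 mA.
V(R3) = I·R = 0.7296 V; P = V·I = 0.7296 × 0.1842 = 0.1344 mW.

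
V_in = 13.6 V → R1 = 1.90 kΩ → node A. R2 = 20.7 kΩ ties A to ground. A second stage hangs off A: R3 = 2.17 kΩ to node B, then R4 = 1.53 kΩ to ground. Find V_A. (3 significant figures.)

The second stage (R3 + R4 = 3.700 kΩ) loads node A in parallel with R2.
Effective lower resistance at A: R2 ‖ 3.700 = 3.139 kΩ.
First divider: V_A = V_in · 3.139/(1.90 + 3.139) = 8.472 V.

V_A ≈ 8.47 V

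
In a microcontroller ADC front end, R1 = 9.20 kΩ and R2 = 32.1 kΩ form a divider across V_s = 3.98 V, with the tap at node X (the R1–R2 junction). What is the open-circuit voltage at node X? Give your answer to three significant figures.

V_th is the unloaded tap voltage: V_s · R2/(R1+R2) = 3.98 × 0.7772 = 3.093 V.

V_th ≈ 3.09 V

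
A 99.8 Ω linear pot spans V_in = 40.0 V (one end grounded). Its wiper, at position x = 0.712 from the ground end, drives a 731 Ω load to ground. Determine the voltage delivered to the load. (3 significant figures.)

V_out ≈ 27.7 V

Lower segment x·R_p = 71.06 Ω; upper segment (1−x)·R_p = 28.74 Ω.
Lower segment in parallel with the load: 71.06 ‖ 731 = 64.76 Ω.
V_out = 40.0 × 64.76/(28.74 + 64.76) = 27.70 V.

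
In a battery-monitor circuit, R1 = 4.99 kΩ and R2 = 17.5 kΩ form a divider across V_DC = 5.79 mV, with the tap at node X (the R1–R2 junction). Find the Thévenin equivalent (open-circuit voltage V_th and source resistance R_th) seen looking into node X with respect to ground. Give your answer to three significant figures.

With X open, the divider is unloaded: V_th = 5.79 × 17.5/22.49 = 4.505 mV.
With V_DC suppressed (replaced by a short), R_th = R1 ‖ R2 = (4.990 × 17.5)/(4.990 + 17.5) = 3.883 kΩ.

V_th ≈ 4.51 mV, R_th ≈ 3.88 kΩ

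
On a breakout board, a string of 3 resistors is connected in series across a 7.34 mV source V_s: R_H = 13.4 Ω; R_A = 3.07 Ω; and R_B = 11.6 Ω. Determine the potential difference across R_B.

ΣR = 13.4 + 3.07 + 11.6 = 28.07 Ω.
Voltage divider: V = V_s · (11.60 / 28.07) = 7.34 × 0.4133 = 3.033 mV.

V ≈ 3.03 mV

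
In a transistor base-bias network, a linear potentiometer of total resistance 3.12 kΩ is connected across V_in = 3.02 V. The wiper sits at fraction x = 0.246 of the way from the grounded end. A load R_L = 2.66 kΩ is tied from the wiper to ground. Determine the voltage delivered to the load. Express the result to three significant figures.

The pot divides into 2.352 kΩ above the wiper and 0.7675 kΩ below.
R_L loads the lower segment: effective lower R = 0.5957 kΩ.
V_out = 3.02 × 0.5957/(2.352 + 0.5957) = 0.6102 V.

V_out ≈ 0.610 V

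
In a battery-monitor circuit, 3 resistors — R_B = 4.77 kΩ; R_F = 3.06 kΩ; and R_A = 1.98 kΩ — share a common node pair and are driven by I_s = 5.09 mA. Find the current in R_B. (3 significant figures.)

I ≈ 1.02 mA

Total conductance ΣG = 1/4.77 + 1/3.06 + 1/1.98 = 1.041 (units of 1/kΩ).
Current divider: I(R_B) = I_s · G_k/ΣG = 5.09 × (0.2096/1.041) = 5.09 × 0.2013 = 1.025 mA.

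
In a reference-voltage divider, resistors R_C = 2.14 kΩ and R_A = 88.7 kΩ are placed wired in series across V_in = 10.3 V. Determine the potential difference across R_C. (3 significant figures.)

Series total: ΣR = 2.14 + 88.7 = 90.84 kΩ.
Voltage divider: V = V_in · (2.140 / 90.84) = 10.3 × 0.02356 = 0.2426 V.

V ≈ 0.243 V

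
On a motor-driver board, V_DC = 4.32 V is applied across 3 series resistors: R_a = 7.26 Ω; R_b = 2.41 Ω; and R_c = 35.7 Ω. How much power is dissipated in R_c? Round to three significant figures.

P ≈ 0.324 W

Series current I = V_DC/ΣR = 4.32/45.37 = 0.09522 A.
V(R_c) = I·R = 3.399 V; P = V·I = 3.399 × 0.09522 = 0.3237 W.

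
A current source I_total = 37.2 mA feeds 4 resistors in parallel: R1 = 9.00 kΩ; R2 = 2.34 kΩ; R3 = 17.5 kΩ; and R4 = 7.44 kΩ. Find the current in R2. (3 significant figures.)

Total conductance ΣG = 1/9.00 + 1/2.34 + 1/17.5 + 1/7.44 = 0.7300 (units of 1/kΩ).
Current divider: I(R2) = I_total · G_k/ΣG = 37.2 × (0.4274/0.7300) = 37.2 × 0.5854 = 21.78 mA.

I ≈ 21.8 mA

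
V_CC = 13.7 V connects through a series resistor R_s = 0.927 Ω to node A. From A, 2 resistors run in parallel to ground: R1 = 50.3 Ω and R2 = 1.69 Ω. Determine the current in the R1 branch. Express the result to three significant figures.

I ≈ 0.174 A

Combine the parallel branches: R_p = (1/50.3 + 1/1.69)⁻¹ = 1.635 Ω.
V_A by voltage divider: V_A = 13.7 × 1.635/(0.927 + 1.635) = 8.743 V.
Branch current I = V_A/R1 = 8.743/50.3 = 0.1738 A.
(Equivalently: I_total = 5.347 A, then current-divider fraction G_k/ΣG = 0.03251.)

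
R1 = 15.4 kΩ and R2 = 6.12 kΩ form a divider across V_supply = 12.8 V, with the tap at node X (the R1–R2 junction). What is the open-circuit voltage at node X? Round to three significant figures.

V_th ≈ 3.64 V

With X open, the divider is unloaded: V_th = 12.8 × 6.12/21.52 = 3.640 V.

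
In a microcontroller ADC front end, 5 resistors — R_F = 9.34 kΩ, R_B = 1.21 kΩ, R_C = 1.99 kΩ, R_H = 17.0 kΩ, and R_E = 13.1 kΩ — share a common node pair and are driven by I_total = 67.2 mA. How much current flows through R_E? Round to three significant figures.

ΣG = 1/9.34 + 1/1.21 + 1/1.99 + 1/17.0 + 1/13.1 = 1.571.
R_E takes the fraction G_k/ΣG = 0.07634/1.571 = 0.04858, so I = 67.2 × 0.04858 = 3.265 mA.

I ≈ 3.26 mA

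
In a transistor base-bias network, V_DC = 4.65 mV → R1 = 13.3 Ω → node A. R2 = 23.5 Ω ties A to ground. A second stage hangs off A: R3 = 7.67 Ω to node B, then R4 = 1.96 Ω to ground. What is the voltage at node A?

Looking into the second stage from A: R3 + R4 = 9.630 Ω appears in parallel with R2.
R2 ‖ (R3+R4) = 6.831 Ω.
V_A = 4.65 × 6.831/(13.3 + 6.831) = 1.578 mV.

V_A ≈ 1.58 mV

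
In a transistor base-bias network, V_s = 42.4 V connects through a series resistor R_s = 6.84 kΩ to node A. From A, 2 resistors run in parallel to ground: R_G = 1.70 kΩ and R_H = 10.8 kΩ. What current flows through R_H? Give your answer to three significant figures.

I ≈ 0.694 mA

Parallel bank: R_p = 1/(1/1.70 + 1/10.8) = 1.469 kΩ.
V_A = 42.4 × 1.469/8.309 = 7.495 V.
I(R_H) = V_A / R_H = 7.495/10.8 = 0.6940 mA.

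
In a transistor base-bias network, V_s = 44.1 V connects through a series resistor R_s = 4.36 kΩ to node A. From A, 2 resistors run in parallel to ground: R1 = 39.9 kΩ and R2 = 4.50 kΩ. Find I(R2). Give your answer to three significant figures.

I ≈ 4.72 mA

Parallel bank: R_p = 1/(1/39.9 + 1/4.50) = 4.044 kΩ.
V_A by voltage divider: V_A = 44.1 × 4.044/(4.36 + 4.044) = 21.22 V.
Branch current I = V_A/R2 = 21.22/4.50 = 4.716 mA.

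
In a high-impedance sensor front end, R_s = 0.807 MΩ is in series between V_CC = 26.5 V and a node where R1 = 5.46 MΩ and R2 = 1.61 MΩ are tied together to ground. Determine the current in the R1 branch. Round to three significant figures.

Combine the parallel branches: R_p = (1/5.46 + 1/1.61)⁻¹ = 1.243 MΩ.
V_A = 26.5 × 1.243/2.050 = 16.07 V.
I(R1) = V_A / R1 = 16.07/5.46 = 2.943 µA.

I ≈ 2.94 µA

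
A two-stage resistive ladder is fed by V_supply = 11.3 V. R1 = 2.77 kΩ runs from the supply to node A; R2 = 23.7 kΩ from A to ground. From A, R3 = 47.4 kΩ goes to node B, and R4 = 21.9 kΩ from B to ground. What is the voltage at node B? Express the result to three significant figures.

The second stage (R3 + R4 = 69.30 kΩ) loads node A in parallel with R2.
R2 ‖ (R3+R4) = 17.66 kΩ.
First divider: V_A = V_supply · 17.66/(2.77 + 17.66) = 9.768 V.
Stage 2 is unloaded, so V_B = V_A · R4/(R3+R4) = 9.768 × 21.9/69.30 = 3.087 V.

V_B ≈ 3.09 V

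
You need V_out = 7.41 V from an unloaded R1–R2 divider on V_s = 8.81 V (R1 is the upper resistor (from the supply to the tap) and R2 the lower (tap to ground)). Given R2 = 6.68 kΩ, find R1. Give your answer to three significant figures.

Required fraction k = V_out/V_s = 0.8411.
Rearranging, R1 = R2·(1−k)/k = 6.68 × 0.1889 = 1.262 kΩ.

R1 ≈ 1.26 kΩ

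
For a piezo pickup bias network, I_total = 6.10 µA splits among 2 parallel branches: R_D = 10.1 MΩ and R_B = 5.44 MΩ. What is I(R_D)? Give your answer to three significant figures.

I ≈ 2.14 µA

For two parallel branches, I_k = I_total · (other R)/(sum of R).
So I = 6.10 × 5.44/15.54 = 2.135 µA.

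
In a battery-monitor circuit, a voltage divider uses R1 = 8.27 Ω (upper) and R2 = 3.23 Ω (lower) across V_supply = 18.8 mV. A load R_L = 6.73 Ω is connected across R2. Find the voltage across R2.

V_out ≈ 3.93 mV

First combine the lower leg with the load: R2 ‖ R_L = 2.183 Ω.
Now apply the divider: V_out = 18.8 × 0.2088 = 3.926 mV.
(Unloaded it would be 5.28 mV; the load pulls it down.)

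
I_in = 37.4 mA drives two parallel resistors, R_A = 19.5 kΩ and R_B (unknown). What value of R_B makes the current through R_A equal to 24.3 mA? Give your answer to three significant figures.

R_B ≈ 36.2 kΩ

Two-branch current divider: I_A = I_in · R_B/(R_A + R_B).
24.3/37.4 = R_B/(R_A + R_B) → R_B = R_A · (0.6497)/(1 − 0.6497) = 19.5 × 1.855 = 36.17 kΩ.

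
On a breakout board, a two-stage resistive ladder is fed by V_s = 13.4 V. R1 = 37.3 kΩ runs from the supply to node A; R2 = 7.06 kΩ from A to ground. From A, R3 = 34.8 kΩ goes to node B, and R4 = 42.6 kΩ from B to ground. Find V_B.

The second stage (R3 + R4 = 77.40 kΩ) loads node A in parallel with R2.
R2 ‖ (R3+R4) = 6.470 kΩ.
First divider: V_A = V_s · 6.470/(37.3 + 6.470) = 1.981 V.
Then the unloaded second divider: V_B = V_A × R4/(R3+R4) = 1.981 × 0.5504 = 1.090 V.

V_B ≈ 1.09 V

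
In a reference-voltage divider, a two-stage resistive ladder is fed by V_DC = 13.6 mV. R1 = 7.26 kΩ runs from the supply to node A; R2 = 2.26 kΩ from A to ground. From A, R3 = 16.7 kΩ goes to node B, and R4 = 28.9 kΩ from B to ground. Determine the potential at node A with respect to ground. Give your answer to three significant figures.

Looking into the second stage from A: R3 + R4 = 45.60 kΩ appears in parallel with R2.
Effective lower resistance at A: R2 ‖ 45.60 = 2.153 kΩ.
First divider: V_A = V_DC · 2.153/(7.26 + 2.153) = 3.111 mV.

V_A ≈ 3.11 mV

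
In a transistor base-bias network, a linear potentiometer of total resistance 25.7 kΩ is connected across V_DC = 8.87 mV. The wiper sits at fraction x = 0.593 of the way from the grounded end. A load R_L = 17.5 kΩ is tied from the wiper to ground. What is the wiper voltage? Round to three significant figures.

The pot divides into 10.46 kΩ above the wiper and 15.24 kΩ below.
Lower segment in parallel with the load: 15.24 ‖ 17.5 = 8.146 kΩ.
V_out = 8.87 × 8.146/(10.46 + 8.146) = 3.883 mV.

V_out ≈ 3.88 mV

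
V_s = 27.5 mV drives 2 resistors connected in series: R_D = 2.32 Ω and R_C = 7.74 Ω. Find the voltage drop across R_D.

V ≈ 6.34 mV

ΣR = 2.32 + 7.74 = 10.06 Ω.
Voltage divider: V = V_s · (2.320 / 10.06) = 27.5 × 0.2306 = 6.342 mV.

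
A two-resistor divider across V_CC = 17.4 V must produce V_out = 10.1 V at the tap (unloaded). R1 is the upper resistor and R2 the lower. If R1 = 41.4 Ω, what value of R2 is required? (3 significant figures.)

Required fraction k = V_out/V_CC = 0.5805.
Rearranging, R2 = R1·k/(1−k) = 41.4 × 1.384 = 57.28 Ω.

R2 ≈ 57.3 Ω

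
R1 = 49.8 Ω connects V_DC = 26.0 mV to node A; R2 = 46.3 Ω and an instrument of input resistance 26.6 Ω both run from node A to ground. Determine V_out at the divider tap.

R2 ‖ R_L = (46.3 × 26.6)/(46.3 + 26.6) = 16.89 Ω.
Then V_out = V_DC · R2'/(R1 + R2') = 26.0 × 16.89/66.69 = 6.586 mV.

V_out ≈ 6.59 mV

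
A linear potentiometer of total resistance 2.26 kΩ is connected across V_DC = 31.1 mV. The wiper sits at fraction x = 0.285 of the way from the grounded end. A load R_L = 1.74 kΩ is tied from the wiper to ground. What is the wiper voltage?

V_out ≈ 7.01 mV

The pot divides into 1.616 kΩ above the wiper and 0.6441 kΩ below.
(x·R_p) ‖ R_L = 0.4701 kΩ.
Loaded-divider output: V_out = 31.1 × 0.2254 = 7.009 mV.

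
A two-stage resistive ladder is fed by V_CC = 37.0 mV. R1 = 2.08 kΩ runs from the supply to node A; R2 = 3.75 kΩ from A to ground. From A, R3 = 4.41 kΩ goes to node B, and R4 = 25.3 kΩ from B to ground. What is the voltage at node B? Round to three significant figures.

V_B ≈ 19.4 mV

Node A sees R2 in parallel with the series input of stage 2, R3 + R4 = 29.71 kΩ.
Effective lower resistance at A: R2 ‖ 29.71 = 3.330 kΩ.
So V_A = 37.0 × 0.6155 = 22.77 mV.
Then the unloaded second divider: V_B = V_A × R4/(R3+R4) = 22.77 × 0.8516 = 19.39 mV.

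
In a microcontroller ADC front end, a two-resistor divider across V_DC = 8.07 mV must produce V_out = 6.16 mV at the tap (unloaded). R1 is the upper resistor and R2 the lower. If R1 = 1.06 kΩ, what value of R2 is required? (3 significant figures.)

V_out/V_DC = R2/(R1+R2) = 0.7633.
So R2 = R1 · V_out/(V_DC − V_out) = 1.06 × 6.16/(8.07 − 6.16) = 1.06 × 3.225 = 3.419 kΩ.

R2 ≈ 3.42 kΩ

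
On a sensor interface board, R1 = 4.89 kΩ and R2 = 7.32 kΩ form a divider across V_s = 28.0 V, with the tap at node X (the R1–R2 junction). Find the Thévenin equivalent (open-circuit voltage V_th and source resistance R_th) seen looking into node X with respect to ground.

Open-circuit (no load on X): V_th = V_s · R2/(R1 + R2) = 28.0 × 7.32/(4.890 + 7.32) = 16.79 V.
Zeroing V_s shorts the top of R1 to ground, so R_th = R1 ‖ R2 = 2.932 kΩ.

V_th ≈ 16.8 V, R_th ≈ 2.93 kΩ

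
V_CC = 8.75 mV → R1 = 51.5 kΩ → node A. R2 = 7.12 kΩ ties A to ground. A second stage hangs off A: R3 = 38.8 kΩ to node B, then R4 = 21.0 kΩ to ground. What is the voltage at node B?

The second stage (R3 + R4 = 59.80 kΩ) loads node A in parallel with R2.
R2 ‖ (R3+R4) = 6.362 kΩ.
First divider: V_A = V_CC · 6.362/(51.5 + 6.362) = 0.9621 mV.
V_B = V_A × 0.3512 = 0.3379 mV.

V_B ≈ 0.338 mV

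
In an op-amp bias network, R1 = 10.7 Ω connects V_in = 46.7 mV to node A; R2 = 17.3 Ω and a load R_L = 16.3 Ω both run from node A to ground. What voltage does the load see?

V_out ≈ 20.5 mV

R2 ‖ R_L = (17.3 × 16.3)/(17.3 + 16.3) = 8.393 Ω.
Then V_out = V_in · R2'/(R1 + R2') = 46.7 × 8.393/19.09 = 20.53 mV.
(Unloaded it would be 28.9 mV; the load pulls it down.)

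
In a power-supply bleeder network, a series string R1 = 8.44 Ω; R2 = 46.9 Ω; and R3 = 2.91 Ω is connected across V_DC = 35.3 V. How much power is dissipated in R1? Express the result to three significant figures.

The common current is I = 35.3/58.25 = 0.6060 A.
V(R1) = I·R = 5.115 V; P = V·I = 5.115 × 0.6060 = 3.100 W.

P ≈ 3.10 W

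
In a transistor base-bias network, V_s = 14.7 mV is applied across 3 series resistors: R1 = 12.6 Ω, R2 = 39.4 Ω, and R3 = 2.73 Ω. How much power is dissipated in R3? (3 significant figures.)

The common current is I = 14.7/54.73 = 0.2686 mA.
P(R3) = I²·R3 = (0.2686)² × 2.73 = 0.1969 µW.

P ≈ 0.197 µW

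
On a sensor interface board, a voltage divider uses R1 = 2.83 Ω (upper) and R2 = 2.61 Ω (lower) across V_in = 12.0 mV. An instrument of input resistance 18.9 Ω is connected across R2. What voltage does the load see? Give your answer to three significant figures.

V_out ≈ 5.37 mV

R2 ‖ R_L = (2.61 × 18.9)/(2.61 + 18.9) = 2.293 Ω.
Voltage divider with the loaded lower leg: V_out = 12.0 × 2.293/(2.83 + 2.293) = 12.0 × 0.4476 = 5.371 mV.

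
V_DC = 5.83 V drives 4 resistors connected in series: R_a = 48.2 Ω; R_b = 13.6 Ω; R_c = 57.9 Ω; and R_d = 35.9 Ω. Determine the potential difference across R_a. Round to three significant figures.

V ≈ 1.81 V

ΣR = 48.2 + 13.6 + 57.9 + 35.9 = 155.6 Ω.
By the voltage-divider rule, V = 5.83 × 48.20/155.6 = 1.806 V.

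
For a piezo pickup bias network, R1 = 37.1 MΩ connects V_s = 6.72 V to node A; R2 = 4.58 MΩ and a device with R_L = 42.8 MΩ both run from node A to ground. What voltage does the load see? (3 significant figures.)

V_out ≈ 0.674 V

R2 ‖ R_L = (4.58 × 42.8)/(4.58 + 42.8) = 4.137 MΩ.
Voltage divider with the loaded lower leg: V_out = 6.72 × 4.137/(37.1 + 4.137) = 6.72 × 0.1003 = 0.6742 V.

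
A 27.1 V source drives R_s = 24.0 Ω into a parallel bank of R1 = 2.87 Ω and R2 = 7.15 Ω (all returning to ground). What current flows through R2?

I ≈ 0.298 A

Combine the parallel branches: R_p = (1/2.87 + 1/7.15)⁻¹ = 2.048 Ω.
V_A by voltage divider: V_A = 27.1 × 2.048/(24.0 + 2.048) = 2.131 V.
Branch current I = V_A/R2 = 2.131/7.15 = 0.2980 A.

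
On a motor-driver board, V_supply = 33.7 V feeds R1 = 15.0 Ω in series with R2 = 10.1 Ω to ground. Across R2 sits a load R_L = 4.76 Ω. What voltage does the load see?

V_out ≈ 5.98 V

R2 ‖ R_L = (10.1 × 4.76)/(10.1 + 4.76) = 3.235 Ω.
Now apply the divider: V_out = 33.7 × 0.1774 = 5.979 V.
(Unloaded it would be 13.6 V; the load pulls it down.)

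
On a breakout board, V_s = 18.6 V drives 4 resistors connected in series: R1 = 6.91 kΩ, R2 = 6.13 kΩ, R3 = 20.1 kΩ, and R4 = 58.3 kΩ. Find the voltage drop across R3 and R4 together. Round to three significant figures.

Total series resistance ΣR = 6.91 + 6.13 + 20.1 + 58.3 = 91.44 kΩ.
R_{R3..R4} = 20.1 + 58.3 = 78.40 kΩ.
By the voltage-divider rule, V = 18.6 × 78.40/91.44 = 15.95 V.

V ≈ 15.9 V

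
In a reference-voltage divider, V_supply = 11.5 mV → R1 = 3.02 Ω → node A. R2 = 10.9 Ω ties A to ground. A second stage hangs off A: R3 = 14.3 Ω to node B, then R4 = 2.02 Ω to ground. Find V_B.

V_B ≈ 0.974 mV

Node A sees R2 in parallel with the series input of stage 2, R3 + R4 = 16.32 Ω.
R2 ‖ (R3+R4) = 6.535 Ω.
First divider: V_A = V_supply · 6.535/(3.02 + 6.535) = 7.865 mV.
V_B = V_A × 0.1238 = 0.9735 mV.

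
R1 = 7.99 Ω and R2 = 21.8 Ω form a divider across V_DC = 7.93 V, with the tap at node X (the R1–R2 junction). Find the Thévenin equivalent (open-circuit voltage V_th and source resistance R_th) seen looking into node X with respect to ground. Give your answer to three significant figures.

V_th ≈ 5.80 V, R_th ≈ 5.85 Ω

With X open, the divider is unloaded: V_th = 7.93 × 21.8/29.79 = 5.803 V.
Looking into X with the source shorted: R_th = R1·R2/(R1+R2) = 7.990 × 21.8/29.79 = 5.847 Ω.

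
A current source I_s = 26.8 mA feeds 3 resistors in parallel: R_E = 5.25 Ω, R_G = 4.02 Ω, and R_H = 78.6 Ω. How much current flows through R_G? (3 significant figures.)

ΣG = 1/5.25 + 1/4.02 + 1/78.6 = 0.4520.
Current divider: I(R_G) = I_s · G_k/ΣG = 26.8 × (0.2488/0.4520) = 26.8 × 0.5504 = 14.75 mA.

I ≈ 14.8 mA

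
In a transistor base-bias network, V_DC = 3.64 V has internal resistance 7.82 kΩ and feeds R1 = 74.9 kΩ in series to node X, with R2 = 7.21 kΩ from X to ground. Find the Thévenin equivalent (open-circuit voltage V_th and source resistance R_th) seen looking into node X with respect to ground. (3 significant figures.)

V_th ≈ 0.292 V, R_th ≈ 6.63 kΩ

R1' = 7.82 + 74.9 = 82.72 kΩ (source resistance + R1).
V_th is the unloaded tap voltage: V_DC · R2/(R1'+R2) = 3.64 × 0.08017 = 0.2918 V.
Zeroing V_DC shorts the top of R1' to ground, so R_th = R1' ‖ R2 = 6.632 kΩ.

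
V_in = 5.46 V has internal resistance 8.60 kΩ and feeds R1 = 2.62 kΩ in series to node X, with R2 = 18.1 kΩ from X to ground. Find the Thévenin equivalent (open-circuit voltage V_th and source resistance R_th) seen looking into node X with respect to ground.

R1' = 8.60 + 2.62 = 11.22 kΩ (source resistance + R1).
V_th is the unloaded tap voltage: V_in · R2/(R1'+R2) = 5.46 × 0.6173 = 3.371 V.
With V_in suppressed (replaced by a short), R_th = R1' ‖ R2 = (11.22 × 18.1)/(11.22 + 18.1) = 6.926 kΩ.

V_th ≈ 3.37 V, R_th ≈ 6.93 kΩ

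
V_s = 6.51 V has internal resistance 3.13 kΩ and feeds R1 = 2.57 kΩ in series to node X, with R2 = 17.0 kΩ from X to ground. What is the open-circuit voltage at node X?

R1' = 3.13 + 2.57 = 5.700 kΩ (source resistance + R1).
Open-circuit (no load on X): V_th = V_s · R2/(R1' + R2) = 6.51 × 17.0/(5.700 + 17.0) = 4.875 V.

V_th ≈ 4.88 V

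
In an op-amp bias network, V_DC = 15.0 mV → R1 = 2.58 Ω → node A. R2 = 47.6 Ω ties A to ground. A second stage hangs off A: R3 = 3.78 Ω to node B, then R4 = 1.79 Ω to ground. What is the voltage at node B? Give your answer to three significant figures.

Node A sees R2 in parallel with the series input of stage 2, R3 + R4 = 5.570 Ω.
Effective lower resistance at A: R2 ‖ 5.570 = 4.986 Ω.
V_A = 15.0 × 4.986/(2.58 + 4.986) = 9.885 mV.
Then the unloaded second divider: V_B = V_A × R4/(R3+R4) = 9.885 × 0.3214 = 3.177 mV.

V_B ≈ 3.18 mV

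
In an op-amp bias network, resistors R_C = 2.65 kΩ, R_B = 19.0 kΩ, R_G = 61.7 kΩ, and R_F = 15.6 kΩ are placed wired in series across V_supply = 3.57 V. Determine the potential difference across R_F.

Total series resistance ΣR = 2.65 + 19.0 + 61.7 + 15.6 = 98.95 kΩ.
By the voltage-divider rule, V = 3.57 × 15.60/98.95 = 0.5628 V.

V ≈ 0.563 V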